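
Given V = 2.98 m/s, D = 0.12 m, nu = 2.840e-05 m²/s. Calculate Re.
Formula: Re = \frac{V D}{\nu}
Re = 2.98·0.12/2.840e-05 = 12592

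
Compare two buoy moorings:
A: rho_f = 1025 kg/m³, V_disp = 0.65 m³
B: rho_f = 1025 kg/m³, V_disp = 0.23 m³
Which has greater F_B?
F_B(A) = 6536 N, F_B(B) = 2313 N. Answer: A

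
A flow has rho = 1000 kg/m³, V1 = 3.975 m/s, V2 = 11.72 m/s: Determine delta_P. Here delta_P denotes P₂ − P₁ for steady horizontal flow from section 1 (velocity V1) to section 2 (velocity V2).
Formula: \Delta P = \frac{1}{2} \rho (V_1^2 - V_2^2)
delta_P = 0.5·1000·(3.975² − 11.72²)/1000 = -60.78 kPa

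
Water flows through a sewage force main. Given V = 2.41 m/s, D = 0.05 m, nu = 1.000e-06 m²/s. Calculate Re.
Formula: Re = \frac{V D}{\nu}
Re = 2.41·0.05/1.000e-06 = 120500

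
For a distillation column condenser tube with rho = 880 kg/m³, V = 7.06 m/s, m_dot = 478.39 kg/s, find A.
Formula: \dot{m} = \rho A V
Substituting knowns: 478.39 = 880·A·7.06
Solving for A: A = 478.39/(880·7.06) = 0.077 m²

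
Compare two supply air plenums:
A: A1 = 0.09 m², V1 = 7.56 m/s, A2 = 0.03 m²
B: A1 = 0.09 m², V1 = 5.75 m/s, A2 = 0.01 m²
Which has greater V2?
V2(A) = 22.68 m/s, V2(B) = 51.75 m/s. Answer: B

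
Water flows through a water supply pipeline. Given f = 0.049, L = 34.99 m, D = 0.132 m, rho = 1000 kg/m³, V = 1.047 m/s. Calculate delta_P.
Formula: \Delta P = f \frac{L}{D} \frac{\rho V^2}{2}
delta_P = 0.049·(34.99/0.132)·0.5·1000·1.047²/1000 = 7.119 kPa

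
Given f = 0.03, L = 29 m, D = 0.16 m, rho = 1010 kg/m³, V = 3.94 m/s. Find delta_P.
Formula: \Delta P = f \frac{L}{D} \frac{\rho V^2}{2}
delta_P = 0.03·(29/0.16)·0.5·1010·3.94²/1000 = 42.63 kPa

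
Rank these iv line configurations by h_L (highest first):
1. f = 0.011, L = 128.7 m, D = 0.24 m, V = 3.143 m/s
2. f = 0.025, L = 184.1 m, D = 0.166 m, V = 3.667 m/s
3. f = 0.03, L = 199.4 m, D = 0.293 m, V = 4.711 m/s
Case 1: h_L = 2.97 m
Case 2: h_L = 19 m
Case 3: h_L = 23.09 m
Ranking (highest first): 3, 2, 1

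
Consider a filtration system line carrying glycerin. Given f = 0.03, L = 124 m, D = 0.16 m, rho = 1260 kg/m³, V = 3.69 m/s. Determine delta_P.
Formula: \Delta P = f \frac{L}{D} \frac{\rho V^2}{2}
delta_P = 0.03·(124/0.16)·0.5·1260·3.69²/1000 = 199.4 kPa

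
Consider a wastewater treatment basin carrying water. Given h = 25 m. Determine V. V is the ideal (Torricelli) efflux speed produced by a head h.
Formula: V = \sqrt{2 g h}
V = √(2·9.81·25) = 22.15 m/s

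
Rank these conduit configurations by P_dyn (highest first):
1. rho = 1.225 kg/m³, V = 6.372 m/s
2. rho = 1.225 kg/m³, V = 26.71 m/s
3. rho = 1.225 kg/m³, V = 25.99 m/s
Case 1: P_dyn = 0.02487 kPa
Case 2: P_dyn = 0.437 kPa
Case 3: P_dyn = 0.4137 kPa
Ranking (highest first): 2, 3, 1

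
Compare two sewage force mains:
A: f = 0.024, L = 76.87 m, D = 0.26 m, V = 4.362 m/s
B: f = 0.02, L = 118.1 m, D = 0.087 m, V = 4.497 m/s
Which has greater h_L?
h_L(A) = 6.881 m, h_L(B) = 27.98 m. Answer: B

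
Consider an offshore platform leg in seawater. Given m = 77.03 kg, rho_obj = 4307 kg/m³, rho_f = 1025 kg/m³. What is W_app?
Formula: W_{app} = mg\left(1 - \frac{\rho_f}{\rho_{obj}}\right)
W_app = 77.03·9.81·(1 − 1025/4307) = 575.8 N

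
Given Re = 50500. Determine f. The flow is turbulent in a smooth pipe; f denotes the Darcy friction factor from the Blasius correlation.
Formula: f = \frac{0.316}{Re^{0.25}}
f = 0.316/50500^0.25 = 0.02108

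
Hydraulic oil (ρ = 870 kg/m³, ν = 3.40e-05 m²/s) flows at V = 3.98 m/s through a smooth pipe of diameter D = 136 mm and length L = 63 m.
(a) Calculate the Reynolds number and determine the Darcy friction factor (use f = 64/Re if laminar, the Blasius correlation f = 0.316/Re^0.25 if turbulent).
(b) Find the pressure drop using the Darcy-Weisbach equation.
(a) Re = V·D/ν = 3.98·0.136/3.40e-05 = 15920 → turbulent (Re > 4000); f = 0.316/Re^0.25 = 0.316/15920^0.25 = 0.028132
(b) Darcy-Weisbach: ΔP = f·(L/D)·½ρV²/1000 = 0.028132·(63/0.136)·½·870·3.98²/1000 = 89.8 kPa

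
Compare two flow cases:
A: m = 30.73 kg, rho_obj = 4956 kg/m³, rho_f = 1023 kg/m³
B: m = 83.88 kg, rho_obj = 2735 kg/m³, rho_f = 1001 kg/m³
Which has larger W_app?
W_app(A) = 239.2 N, W_app(B) = 521.7 N. Answer: B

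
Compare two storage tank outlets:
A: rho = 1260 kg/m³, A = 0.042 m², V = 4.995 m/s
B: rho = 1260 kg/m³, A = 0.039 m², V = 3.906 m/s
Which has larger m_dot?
m_dot(A) = 264.3 kg/s, m_dot(B) = 191.9 kg/s. Answer: A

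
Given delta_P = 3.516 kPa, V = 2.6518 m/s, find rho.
Formula: V = \sqrt{\frac{2 \Delta P}{\rho}}
Substituting knowns: 2.6518 = √(2·(3.516·1000)/rho)
Solving for rho: rho = 2·(3.516·1000)/2.6518² = 1000 kg/m³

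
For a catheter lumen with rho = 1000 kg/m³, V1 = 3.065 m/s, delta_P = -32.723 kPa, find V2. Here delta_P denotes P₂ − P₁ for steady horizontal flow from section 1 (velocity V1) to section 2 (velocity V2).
Formula: \Delta P = \frac{1}{2} \rho (V_1^2 - V_2^2)
Substituting knowns: -32.723 = 0.5·1000·(3.065² − V2²)/1000
Solving for V2: V2 = √(3.065² − 2·(-32.723·1000)/1000) = 8.651 m/s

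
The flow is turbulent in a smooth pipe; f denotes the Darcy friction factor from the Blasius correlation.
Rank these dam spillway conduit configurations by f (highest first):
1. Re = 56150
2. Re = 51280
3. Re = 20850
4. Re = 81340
Case 1: f = 0.02053
Case 2: f = 0.021
Case 3: f = 0.0263
Case 4: f = 0.01871
Ranking (highest first): 3, 2, 1, 4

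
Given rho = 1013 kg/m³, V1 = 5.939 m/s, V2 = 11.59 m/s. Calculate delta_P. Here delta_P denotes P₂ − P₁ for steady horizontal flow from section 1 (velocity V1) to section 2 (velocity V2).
Formula: \Delta P = \frac{1}{2} \rho (V_1^2 - V_2^2)
delta_P = 0.5·1013·(5.939² − 11.59²)/1000 = -50.17 kPa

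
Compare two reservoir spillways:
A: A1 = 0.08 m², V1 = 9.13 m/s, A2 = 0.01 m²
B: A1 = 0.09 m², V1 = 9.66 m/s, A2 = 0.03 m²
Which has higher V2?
V2(A) = 73.04 m/s, V2(B) = 28.98 m/s. Answer: A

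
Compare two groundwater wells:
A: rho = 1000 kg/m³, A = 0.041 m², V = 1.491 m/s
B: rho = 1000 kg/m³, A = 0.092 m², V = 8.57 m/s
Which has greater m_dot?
m_dot(A) = 61.13 kg/s, m_dot(B) = 788.4 kg/s. Answer: B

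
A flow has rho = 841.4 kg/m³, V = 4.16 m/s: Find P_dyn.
Formula: P_{dyn} = \frac{1}{2} \rho V^2
P_dyn = 0.5·841.4·4.16²/1000 = 7.28 kPa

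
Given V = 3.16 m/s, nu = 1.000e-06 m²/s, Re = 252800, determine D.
Formula: Re = \frac{V D}{\nu}
Substituting knowns: 252800 = 3.16·D/1.000e-06
Solving for D: D = 252800·1.000e-06/3.16 = 0.08 m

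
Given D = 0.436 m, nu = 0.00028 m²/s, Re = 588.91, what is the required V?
Formula: Re = \frac{V D}{\nu}
Substituting knowns: 588.91 = V·0.436/0.00028
Solving for V: V = 588.91·0.00028/0.436 = 0.3782 m/s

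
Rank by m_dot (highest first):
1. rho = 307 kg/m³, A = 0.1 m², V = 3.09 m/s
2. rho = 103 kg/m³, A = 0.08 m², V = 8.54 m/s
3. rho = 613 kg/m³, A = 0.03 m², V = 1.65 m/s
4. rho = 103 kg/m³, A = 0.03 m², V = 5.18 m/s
Case 1: m_dot = 94.86 kg/s
Case 2: m_dot = 70.37 kg/s
Case 3: m_dot = 30.34 kg/s
Case 4: m_dot = 16.01 kg/s
Ranking (highest first): 1, 2, 3, 4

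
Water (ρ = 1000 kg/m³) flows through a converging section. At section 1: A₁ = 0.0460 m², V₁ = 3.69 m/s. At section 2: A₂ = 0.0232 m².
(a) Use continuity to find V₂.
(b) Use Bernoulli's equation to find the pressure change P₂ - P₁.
(a) Continuity: A₁V₁=A₂V₂ -> V₂=A₁V₁/A₂=0.0460*3.69/0.0232=7.32 m/s
(b) Bernoulli: P₂-P₁=0.5*rho*(V₁^2-V₂^2)/1000=0.5*1000*(3.69^2-7.32^2)/1000=-19.98 kPa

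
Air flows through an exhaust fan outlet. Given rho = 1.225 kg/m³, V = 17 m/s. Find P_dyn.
Formula: P_{dyn} = \frac{1}{2} \rho V^2
P_dyn = 0.5·1.225·17²/1000 = 0.177 kPa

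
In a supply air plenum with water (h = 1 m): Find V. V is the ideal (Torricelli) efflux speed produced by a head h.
Formula: V = \sqrt{2 g h}
V = √(2·9.81·1) = 4.429 m/s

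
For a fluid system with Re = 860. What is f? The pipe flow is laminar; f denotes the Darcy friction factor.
Formula: f = \frac{64}{Re}
f = 64/860 = 0.07442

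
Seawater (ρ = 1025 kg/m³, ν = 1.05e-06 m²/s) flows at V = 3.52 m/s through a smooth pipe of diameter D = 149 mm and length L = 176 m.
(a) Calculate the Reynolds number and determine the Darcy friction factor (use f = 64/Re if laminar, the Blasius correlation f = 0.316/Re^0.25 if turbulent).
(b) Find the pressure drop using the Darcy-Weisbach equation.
(a) Re = V·D/ν = 3.52·0.149/1.05e-06 = 499500 → turbulent (Re > 4000); f = 0.316/Re^0.25 = 0.316/499500^0.25 = 0.011886 (Blasius is strictly valid for Re ≲ 1e5; used here as the smooth-pipe estimate the problem specifies)
(b) Darcy-Weisbach: ΔP = f·(L/D)·½ρV²/1000 = 0.011886·(176/0.149)·½·1025·3.52²/1000 = 89.15 kPa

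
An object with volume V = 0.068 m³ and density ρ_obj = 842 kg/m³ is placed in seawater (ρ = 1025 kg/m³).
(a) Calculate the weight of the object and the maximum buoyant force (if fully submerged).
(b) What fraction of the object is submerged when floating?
(a) W=rho_obj*g*V=842*9.81*0.068=561.7 N; F_B(max)=rho*g*V=1025*9.81*0.068=683.8 N
(b) Floating fraction=rho_obj/rho=842/1025=0.821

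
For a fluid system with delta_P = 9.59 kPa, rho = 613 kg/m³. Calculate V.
Formula: V = \sqrt{\frac{2 \Delta P}{\rho}}
V = √(2·(9.59·1000)/613) = 5.594 m/s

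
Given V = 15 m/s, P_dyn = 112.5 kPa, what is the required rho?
Formula: P_{dyn} = \frac{1}{2} \rho V^2
Substituting knowns: 112.5 = 0.5·rho·15²/1000
Solving for rho: rho = 2·(112.5·1000)/15² = 1000 kg/m³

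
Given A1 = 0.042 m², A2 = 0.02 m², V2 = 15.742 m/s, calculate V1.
Formula: V_2 = \frac{A_1 V_1}{A_2}
Substituting knowns: 15.742 = 0.042·V1/0.02
Solving for V1: V1 = 15.742·0.02/0.042 = 7.496 m/s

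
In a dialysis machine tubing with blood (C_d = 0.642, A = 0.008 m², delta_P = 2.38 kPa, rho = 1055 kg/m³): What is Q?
Formula: Q = C_d A \sqrt{\frac{2 \Delta P}{\rho}}
Q = 0.642·0.008·√(2·(2.38·1000)/1055)·1000 = 10.91 L/s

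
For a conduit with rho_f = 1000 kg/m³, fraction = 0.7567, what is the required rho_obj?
Formula: f_{sub} = \frac{\rho_{obj}}{\rho_f}
Substituting knowns: 0.7567 = rho_obj/1000
Solving for rho_obj: rho_obj = 0.7567·1000 = 756.7 kg/m³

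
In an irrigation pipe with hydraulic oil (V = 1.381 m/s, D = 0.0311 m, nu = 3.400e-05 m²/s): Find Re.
Formula: Re = \frac{V D}{\nu}
Re = 1.381·0.0311/3.400e-05 = 1263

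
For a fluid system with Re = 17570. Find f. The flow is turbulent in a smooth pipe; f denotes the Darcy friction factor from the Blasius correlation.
Formula: f = \frac{0.316}{Re^{0.25}}
f = 0.316/17570^0.25 = 0.02745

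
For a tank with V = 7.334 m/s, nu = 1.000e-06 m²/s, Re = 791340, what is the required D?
Formula: Re = \frac{V D}{\nu}
Substituting knowns: 791340 = 7.334·D/1.000e-06
Solving for D: D = 791340·1.000e-06/7.334 = 0.1079 m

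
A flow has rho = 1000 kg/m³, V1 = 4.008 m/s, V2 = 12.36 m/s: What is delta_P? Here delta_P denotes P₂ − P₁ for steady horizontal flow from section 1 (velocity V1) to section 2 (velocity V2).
Formula: \Delta P = \frac{1}{2} \rho (V_1^2 - V_2^2)
delta_P = 0.5·1000·(4.008² − 12.36²)/1000 = -68.35 kPa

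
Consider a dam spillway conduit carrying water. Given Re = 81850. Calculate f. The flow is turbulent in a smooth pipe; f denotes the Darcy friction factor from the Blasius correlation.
Formula: f = \frac{0.316}{Re^{0.25}}
f = 0.316/81850^0.25 = 0.01868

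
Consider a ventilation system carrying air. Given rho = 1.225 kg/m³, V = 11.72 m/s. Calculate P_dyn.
Formula: P_{dyn} = \frac{1}{2} \rho V^2
P_dyn = 0.5·1.225·11.72²/1000 = 0.08413 kPa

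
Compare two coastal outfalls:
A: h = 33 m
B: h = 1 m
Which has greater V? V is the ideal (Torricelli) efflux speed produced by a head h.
V(A) = 25.45 m/s, V(B) = 4.429 m/s. Answer: A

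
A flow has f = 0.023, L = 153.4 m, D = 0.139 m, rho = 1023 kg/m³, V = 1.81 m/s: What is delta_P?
Formula: \Delta P = f \frac{L}{D} \frac{\rho V^2}{2}
delta_P = 0.023·(153.4/0.139)·0.5·1023·1.81²/1000 = 42.53 kPa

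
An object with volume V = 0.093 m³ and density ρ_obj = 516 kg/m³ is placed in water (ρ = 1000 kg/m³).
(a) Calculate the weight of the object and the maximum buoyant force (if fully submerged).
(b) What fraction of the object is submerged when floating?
(a) W=rho_obj*g*V=516*9.81*0.093=470.8 N; F_B(max)=rho*g*V=1000*9.81*0.093=912.3 N
(b) Floating fraction=rho_obj/rho=516/1000=0.516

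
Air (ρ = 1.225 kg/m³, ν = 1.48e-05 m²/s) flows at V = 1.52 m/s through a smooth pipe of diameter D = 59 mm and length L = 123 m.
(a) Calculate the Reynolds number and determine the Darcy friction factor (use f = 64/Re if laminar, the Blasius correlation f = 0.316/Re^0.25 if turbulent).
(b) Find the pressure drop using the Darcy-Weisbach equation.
(a) Re = V·D/ν = 1.52·0.059/1.48e-05 = 6059.5 → turbulent (Re > 4000); f = 0.316/Re^0.25 = 0.316/6059.5^0.25 = 0.035816
(b) Darcy-Weisbach: ΔP = f·(L/D)·½ρV²/1000 = 0.035816·(123/0.059)·½·1.225·1.52²/1000 = 0.1057 kPa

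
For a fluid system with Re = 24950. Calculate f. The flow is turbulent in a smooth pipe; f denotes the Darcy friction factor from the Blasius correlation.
Formula: f = \frac{0.316}{Re^{0.25}}
f = 0.316/24950^0.25 = 0.02514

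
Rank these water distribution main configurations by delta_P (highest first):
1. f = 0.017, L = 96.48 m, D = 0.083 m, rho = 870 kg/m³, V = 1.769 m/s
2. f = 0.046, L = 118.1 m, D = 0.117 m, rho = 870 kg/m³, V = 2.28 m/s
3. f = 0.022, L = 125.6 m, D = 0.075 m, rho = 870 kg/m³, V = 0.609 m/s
Case 1: delta_P = 26.9 kPa
Case 2: delta_P = 105 kPa
Case 3: delta_P = 5.944 kPa
Ranking (highest first): 2, 1, 3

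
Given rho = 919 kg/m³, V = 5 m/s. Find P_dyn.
Formula: P_{dyn} = \frac{1}{2} \rho V^2
P_dyn = 0.5·919·5²/1000 = 11.49 kPa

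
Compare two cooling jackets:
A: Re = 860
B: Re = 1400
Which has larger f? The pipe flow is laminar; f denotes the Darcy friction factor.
f(A) = 0.07442, f(B) = 0.04571. Answer: A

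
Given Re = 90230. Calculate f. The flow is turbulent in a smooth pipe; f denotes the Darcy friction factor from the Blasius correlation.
Formula: f = \frac{0.316}{Re^{0.25}}
f = 0.316/90230^0.25 = 0.01823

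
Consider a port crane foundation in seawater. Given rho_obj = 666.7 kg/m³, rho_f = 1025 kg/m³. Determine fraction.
Formula: f_{sub} = \frac{\rho_{obj}}{\rho_f}
fraction = 666.7/1025 = 0.6504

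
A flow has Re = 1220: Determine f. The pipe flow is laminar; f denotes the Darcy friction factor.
Formula: f = \frac{64}{Re}
f = 64/1220 = 0.05246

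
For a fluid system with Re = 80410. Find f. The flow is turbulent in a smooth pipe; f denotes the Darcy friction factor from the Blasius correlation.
Formula: f = \frac{0.316}{Re^{0.25}}
f = 0.316/80410^0.25 = 0.01877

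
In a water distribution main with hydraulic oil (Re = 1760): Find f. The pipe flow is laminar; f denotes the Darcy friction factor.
Formula: f = \frac{64}{Re}
f = 64/1760 = 0.03636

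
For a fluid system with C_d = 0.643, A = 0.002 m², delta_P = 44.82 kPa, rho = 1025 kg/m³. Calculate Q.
Formula: Q = C_d A \sqrt{\frac{2 \Delta P}{\rho}}
Q = 0.643·0.002·√(2·(44.82·1000)/1025)·1000 = 12.03 L/s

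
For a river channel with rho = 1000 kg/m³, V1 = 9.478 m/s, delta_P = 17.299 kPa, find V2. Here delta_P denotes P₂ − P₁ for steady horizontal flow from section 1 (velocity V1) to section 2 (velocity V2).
Formula: \Delta P = \frac{1}{2} \rho (V_1^2 - V_2^2)
Substituting knowns: 17.299 = 0.5·1000·(9.478² − V2²)/1000
Solving for V2: V2 = √(9.478² − 2·(17.299·1000)/1000) = 7.432 m/s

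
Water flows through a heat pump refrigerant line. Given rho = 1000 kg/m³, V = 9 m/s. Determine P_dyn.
Formula: P_{dyn} = \frac{1}{2} \rho V^2
P_dyn = 0.5·1000·9²/1000 = 40.5 kPa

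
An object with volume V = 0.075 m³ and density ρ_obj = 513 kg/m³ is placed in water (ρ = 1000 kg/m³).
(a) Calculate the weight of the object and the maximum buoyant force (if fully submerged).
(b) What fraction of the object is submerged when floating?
(a) W=rho_obj*g*V=513*9.81*0.075=377.4 N; F_B(max)=rho*g*V=1000*9.81*0.075=735.8 N
(b) Floating fraction=rho_obj/rho=513/1000=0.513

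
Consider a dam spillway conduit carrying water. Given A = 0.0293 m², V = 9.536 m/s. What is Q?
Formula: Q = A V
Q = 0.0293·9.536·1000 = 279.4 L/s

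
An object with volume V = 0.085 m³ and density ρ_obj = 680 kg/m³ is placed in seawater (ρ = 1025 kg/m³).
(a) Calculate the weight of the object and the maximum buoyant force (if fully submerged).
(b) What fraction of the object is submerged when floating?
(a) W=rho_obj*g*V=680*9.81*0.085=567.0 N; F_B(max)=rho*g*V=1025*9.81*0.085=854.7 N
(b) Floating fraction=rho_obj/rho=680/1025=0.663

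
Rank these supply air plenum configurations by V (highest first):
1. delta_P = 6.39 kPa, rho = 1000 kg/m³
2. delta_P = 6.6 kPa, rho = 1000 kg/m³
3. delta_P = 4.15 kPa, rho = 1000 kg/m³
Case 1: V = 3.575 m/s
Case 2: V = 3.633 m/s
Case 3: V = 2.881 m/s
Ranking (highest first): 2, 1, 3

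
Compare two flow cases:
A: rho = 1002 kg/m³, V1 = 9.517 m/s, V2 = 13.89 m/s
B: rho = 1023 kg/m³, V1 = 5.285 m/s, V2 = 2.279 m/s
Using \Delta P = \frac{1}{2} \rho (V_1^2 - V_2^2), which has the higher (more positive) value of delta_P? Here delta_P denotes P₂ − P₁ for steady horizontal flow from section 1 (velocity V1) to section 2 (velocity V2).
delta_P(A) = -51.28 kPa, delta_P(B) = 11.63 kPa. Answer: B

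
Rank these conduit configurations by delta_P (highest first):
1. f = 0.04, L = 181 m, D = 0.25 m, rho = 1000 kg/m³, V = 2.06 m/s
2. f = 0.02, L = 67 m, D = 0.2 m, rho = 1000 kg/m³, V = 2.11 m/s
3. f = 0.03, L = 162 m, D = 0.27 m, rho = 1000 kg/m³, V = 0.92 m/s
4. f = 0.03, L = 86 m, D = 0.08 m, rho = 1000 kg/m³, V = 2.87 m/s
Case 1: delta_P = 61.45 kPa
Case 2: delta_P = 14.91 kPa
Case 3: delta_P = 7.618 kPa
Case 4: delta_P = 132.8 kPa
Ranking (highest first): 4, 1, 2, 3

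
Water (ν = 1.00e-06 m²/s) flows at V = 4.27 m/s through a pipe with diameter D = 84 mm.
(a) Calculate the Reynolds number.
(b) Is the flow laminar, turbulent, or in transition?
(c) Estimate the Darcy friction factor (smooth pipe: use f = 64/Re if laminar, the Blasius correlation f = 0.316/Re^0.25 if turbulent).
(a) Re = V·D/ν = 4.27·0.084/1.00e-06 = 358680
(b) Flow regime: turbulent (Re > 4000)
(c) Friction factor: f = 0.316/Re^0.25 = 0.316/358680^0.25 = 0.01291 (Blasius is strictly valid for Re ≲ 1e5; used here as the smooth-pipe estimate the problem specifies)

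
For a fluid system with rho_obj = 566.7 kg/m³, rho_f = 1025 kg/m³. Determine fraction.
Formula: f_{sub} = \frac{\rho_{obj}}{\rho_f}
fraction = 566.7/1025 = 0.5529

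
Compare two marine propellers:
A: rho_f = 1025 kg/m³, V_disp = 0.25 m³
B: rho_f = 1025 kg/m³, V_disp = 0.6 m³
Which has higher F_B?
F_B(A) = 2514 N, F_B(B) = 6033 N. Answer: B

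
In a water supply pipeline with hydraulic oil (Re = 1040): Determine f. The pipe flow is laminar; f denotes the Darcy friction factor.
Formula: f = \frac{64}{Re}
f = 64/1040 = 0.06154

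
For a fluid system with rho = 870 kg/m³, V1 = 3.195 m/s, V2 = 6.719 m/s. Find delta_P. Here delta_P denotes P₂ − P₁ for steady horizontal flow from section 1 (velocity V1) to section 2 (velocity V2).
Formula: \Delta P = \frac{1}{2} \rho (V_1^2 - V_2^2)
delta_P = 0.5·870·(3.195² − 6.719²)/1000 = -15.2 kPa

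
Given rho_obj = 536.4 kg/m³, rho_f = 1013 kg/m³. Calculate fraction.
Formula: f_{sub} = \frac{\rho_{obj}}{\rho_f}
fraction = 536.4/1013 = 0.5295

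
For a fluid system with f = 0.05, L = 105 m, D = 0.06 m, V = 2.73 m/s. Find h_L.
Formula: h_L = f \frac{L}{D} \frac{V^2}{2g}
h_L = 0.05·(105/0.06)·2.73²/(2·9.81) = 33.24 m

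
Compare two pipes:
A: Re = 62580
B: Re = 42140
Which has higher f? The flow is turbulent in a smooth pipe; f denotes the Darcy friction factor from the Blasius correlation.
f(A) = 0.01998, f(B) = 0.02206. Answer: B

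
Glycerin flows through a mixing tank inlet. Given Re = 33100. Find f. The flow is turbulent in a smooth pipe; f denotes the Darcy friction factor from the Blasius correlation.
Formula: f = \frac{0.316}{Re^{0.25}}
f = 0.316/33100^0.25 = 0.02343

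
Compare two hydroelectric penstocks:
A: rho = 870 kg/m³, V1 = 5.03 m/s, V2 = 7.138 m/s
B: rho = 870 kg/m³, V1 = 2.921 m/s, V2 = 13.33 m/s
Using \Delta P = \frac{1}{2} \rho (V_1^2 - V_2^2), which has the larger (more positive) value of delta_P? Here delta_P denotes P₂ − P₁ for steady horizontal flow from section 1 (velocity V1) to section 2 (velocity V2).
delta_P(A) = -11.16 kPa, delta_P(B) = -73.58 kPa. Answer: A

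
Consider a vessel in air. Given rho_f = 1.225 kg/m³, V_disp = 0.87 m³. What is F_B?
Formula: F_B = \rho_f g V_{disp}
F_B = 1.225·9.81·0.87 = 10.46 N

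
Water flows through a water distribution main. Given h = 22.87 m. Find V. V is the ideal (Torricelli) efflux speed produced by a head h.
Formula: V = \sqrt{2 g h}
V = √(2·9.81·22.87) = 21.18 m/s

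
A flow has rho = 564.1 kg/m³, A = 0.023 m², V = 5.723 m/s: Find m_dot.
Formula: \dot{m} = \rho A V
m_dot = 564.1·0.023·5.723 = 74.25 kg/s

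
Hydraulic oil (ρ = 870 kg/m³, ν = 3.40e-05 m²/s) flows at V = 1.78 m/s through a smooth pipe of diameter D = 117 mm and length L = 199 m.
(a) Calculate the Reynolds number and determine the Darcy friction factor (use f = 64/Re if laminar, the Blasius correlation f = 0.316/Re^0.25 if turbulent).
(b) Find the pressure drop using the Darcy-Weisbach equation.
(a) Re = V·D/ν = 1.78·0.117/3.40e-05 = 6125.3 → turbulent (Re > 4000); f = 0.316/Re^0.25 = 0.316/6125.3^0.25 = 0.035719
(b) Darcy-Weisbach: ΔP = f·(L/D)·½ρV²/1000 = 0.035719·(199/0.117)·½·870·1.78²/1000 = 83.73 kPa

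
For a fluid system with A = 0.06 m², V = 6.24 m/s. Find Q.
Formula: Q = A V
Q = 0.06·6.24·1000 = 374.4 L/s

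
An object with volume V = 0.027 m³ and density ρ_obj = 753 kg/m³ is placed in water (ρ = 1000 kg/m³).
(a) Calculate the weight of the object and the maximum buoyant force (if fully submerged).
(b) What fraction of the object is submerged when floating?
(a) W=rho_obj*g*V=753*9.81*0.027=199.4 N; F_B(max)=rho*g*V=1000*9.81*0.027=264.9 N
(b) Floating fraction=rho_obj/rho=753/1000=0.753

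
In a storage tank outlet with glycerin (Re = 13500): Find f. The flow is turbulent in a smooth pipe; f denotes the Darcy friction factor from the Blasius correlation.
Formula: f = \frac{0.316}{Re^{0.25}}
f = 0.316/13500^0.25 = 0.02932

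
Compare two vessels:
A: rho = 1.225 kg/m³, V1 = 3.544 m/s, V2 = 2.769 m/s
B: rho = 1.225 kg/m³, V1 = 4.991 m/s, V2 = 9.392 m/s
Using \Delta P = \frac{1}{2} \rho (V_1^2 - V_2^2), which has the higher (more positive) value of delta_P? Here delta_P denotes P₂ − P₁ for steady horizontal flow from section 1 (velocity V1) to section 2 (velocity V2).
delta_P(A) = 0.002997 kPa, delta_P(B) = -0.03877 kPa. Answer: A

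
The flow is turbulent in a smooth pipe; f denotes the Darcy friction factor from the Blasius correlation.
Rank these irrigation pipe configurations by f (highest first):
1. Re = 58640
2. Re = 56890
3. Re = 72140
Case 1: f = 0.02031
Case 2: f = 0.02046
Case 3: f = 0.01928
Ranking (highest first): 2, 1, 3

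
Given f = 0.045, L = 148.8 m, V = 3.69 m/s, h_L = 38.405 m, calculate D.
Formula: h_L = f \frac{L}{D} \frac{V^2}{2g}
Substituting knowns: 38.405 = 0.045·(148.8/D)·3.69²/(2·9.81)
Solving for D: D = 0.045·148.8·3.69²/(2·9.81·38.405) = 0.121 m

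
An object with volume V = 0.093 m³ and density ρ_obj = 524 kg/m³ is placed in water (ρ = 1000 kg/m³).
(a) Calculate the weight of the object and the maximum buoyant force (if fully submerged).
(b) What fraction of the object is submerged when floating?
(a) W=rho_obj*g*V=524*9.81*0.093=478.1 N; F_B(max)=rho*g*V=1000*9.81*0.093=912.3 N
(b) Floating fraction=rho_obj/rho=524/1000=0.524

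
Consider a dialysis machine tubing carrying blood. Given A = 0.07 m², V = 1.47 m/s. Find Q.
Formula: Q = A V
Q = 0.07·1.47·1000 = 102.9 L/s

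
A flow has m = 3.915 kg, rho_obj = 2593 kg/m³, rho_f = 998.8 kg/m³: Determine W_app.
Formula: W_{app} = mg\left(1 - \frac{\rho_f}{\rho_{obj}}\right)
W_app = 3.915·9.81·(1 − 998.8/2593) = 23.61 N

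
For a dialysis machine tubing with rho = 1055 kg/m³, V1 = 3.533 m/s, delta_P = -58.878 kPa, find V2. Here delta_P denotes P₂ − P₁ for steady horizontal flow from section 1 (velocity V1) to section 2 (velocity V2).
Formula: \Delta P = \frac{1}{2} \rho (V_1^2 - V_2^2)
Substituting knowns: -58.878 = 0.5·1055·(3.533² − V2²)/1000
Solving for V2: V2 = √(3.533² − 2·(-58.878·1000)/1055) = 11.14 m/s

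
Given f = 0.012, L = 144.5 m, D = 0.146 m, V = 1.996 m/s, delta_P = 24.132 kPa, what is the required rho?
Formula: \Delta P = f \frac{L}{D} \frac{\rho V^2}{2}
Substituting knowns: 24.132 = 0.012·(144.5/0.146)·0.5·rho·1.996²/1000
Solving for rho: rho = (24.132·1000)/(0.012·(144.5/0.146)·0.5·1.996²) = 1020 kg/m³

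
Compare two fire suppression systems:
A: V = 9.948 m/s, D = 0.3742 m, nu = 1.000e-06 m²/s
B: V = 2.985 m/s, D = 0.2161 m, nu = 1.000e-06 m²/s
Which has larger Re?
Re(A) = 3.723e+06, Re(B) = 645058. Answer: A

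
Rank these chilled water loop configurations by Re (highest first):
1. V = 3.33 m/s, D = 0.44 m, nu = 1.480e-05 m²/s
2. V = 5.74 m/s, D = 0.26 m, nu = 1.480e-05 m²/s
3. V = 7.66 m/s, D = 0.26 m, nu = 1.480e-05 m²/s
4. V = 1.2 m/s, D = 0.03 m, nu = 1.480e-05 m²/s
Case 1: Re = 99000
Case 2: Re = 100838
Case 3: Re = 134568
Case 4: Re = 2432
Ranking (highest first): 3, 2, 1, 4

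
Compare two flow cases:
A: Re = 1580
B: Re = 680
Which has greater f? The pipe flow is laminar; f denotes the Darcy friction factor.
f(A) = 0.04051, f(B) = 0.09412. Answer: B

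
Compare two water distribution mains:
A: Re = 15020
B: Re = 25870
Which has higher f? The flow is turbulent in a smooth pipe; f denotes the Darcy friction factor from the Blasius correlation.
f(A) = 0.02854, f(B) = 0.02492. Answer: A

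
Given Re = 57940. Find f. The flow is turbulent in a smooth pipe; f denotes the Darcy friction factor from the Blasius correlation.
Formula: f = \frac{0.316}{Re^{0.25}}
f = 0.316/57940^0.25 = 0.02037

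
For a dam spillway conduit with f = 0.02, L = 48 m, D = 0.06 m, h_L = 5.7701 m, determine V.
Formula: h_L = f \frac{L}{D} \frac{V^2}{2g}
Substituting knowns: 5.7701 = 0.02·(48/0.06)·V²/(2·9.81)
Solving for V: V = √(5.7701·2·9.81/(0.02·(48/0.06))) = 2.66 m/s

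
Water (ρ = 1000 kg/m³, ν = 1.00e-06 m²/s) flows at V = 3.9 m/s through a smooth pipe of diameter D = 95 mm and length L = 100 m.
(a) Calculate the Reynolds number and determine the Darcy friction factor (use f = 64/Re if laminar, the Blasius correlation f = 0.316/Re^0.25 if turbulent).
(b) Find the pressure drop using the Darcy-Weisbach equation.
(a) Re = V·D/ν = 3.9·0.095/1.00e-06 = 370500 → turbulent (Re > 4000); f = 0.316/Re^0.25 = 0.316/370500^0.25 = 0.012808 (Blasius is strictly valid for Re ≲ 1e5; used here as the smooth-pipe estimate the problem specifies)
(b) Darcy-Weisbach: ΔP = f·(L/D)·½ρV²/1000 = 0.012808·(100/0.095)·½·1000·3.9²/1000 = 102.5 kPa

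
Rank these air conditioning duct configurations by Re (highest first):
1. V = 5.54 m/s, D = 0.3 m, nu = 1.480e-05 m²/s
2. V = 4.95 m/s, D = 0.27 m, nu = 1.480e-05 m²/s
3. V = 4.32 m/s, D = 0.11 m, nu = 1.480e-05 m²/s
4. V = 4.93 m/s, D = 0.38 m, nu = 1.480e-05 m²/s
Case 1: Re = 112297
Case 2: Re = 90304
Case 3: Re = 32108
Case 4: Re = 126581
Ranking (highest first): 4, 1, 2, 3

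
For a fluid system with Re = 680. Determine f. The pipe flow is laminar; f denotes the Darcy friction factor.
Formula: f = \frac{64}{Re}
f = 64/680 = 0.09412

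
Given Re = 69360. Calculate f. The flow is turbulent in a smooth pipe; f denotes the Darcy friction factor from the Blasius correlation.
Formula: f = \frac{0.316}{Re^{0.25}}
f = 0.316/69360^0.25 = 0.01947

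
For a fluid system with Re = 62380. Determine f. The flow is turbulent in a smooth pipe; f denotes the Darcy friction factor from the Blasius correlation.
Formula: f = \frac{0.316}{Re^{0.25}}
f = 0.316/62380^0.25 = 0.02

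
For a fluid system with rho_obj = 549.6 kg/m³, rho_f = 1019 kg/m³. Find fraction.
Formula: f_{sub} = \frac{\rho_{obj}}{\rho_f}
fraction = 549.6/1019 = 0.5394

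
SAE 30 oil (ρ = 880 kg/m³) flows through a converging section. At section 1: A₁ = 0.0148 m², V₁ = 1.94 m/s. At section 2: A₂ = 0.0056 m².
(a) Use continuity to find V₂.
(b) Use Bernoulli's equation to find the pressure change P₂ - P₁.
(a) Continuity: A₁V₁=A₂V₂ -> V₂=A₁V₁/A₂=0.0148*1.94/0.0056=5.13 m/s
(b) Bernoulli: P₂-P₁=0.5*rho*(V₁^2-V₂^2)/1000=0.5*880*(1.94^2-5.13^2)/1000=-9.923 kPa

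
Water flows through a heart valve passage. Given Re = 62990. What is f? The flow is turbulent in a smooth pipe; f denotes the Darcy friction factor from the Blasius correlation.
Formula: f = \frac{0.316}{Re^{0.25}}
f = 0.316/62990^0.25 = 0.01995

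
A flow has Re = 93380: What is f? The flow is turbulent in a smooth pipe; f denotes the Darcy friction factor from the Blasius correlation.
Formula: f = \frac{0.316}{Re^{0.25}}
f = 0.316/93380^0.25 = 0.01808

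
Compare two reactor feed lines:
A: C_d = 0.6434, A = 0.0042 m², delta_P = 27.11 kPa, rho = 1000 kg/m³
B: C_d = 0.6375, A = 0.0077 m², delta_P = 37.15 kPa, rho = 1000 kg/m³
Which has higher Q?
Q(A) = 19.9 L/s, Q(B) = 42.31 L/s. Answer: B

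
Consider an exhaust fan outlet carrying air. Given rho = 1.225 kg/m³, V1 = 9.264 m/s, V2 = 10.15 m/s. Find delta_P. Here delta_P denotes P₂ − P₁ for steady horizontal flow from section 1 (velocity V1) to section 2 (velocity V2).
Formula: \Delta P = \frac{1}{2} \rho (V_1^2 - V_2^2)
delta_P = 0.5·1.225·(9.264² − 10.15²)/1000 = -0.01054 kPa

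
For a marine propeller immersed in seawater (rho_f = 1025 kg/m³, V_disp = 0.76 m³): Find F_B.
Formula: F_B = \rho_f g V_{disp}
F_B = 1025·9.81·0.76 = 7642 N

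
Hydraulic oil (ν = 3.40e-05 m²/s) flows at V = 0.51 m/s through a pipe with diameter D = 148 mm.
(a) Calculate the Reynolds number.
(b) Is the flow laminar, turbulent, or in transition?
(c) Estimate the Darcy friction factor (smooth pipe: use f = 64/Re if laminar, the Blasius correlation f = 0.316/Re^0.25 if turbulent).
(a) Re = V·D/ν = 0.51·0.148/3.40e-05 = 2220
(b) Flow regime: laminar (Re < 2300)
(c) Friction factor: f = 64/Re = 64/2220 = 0.02883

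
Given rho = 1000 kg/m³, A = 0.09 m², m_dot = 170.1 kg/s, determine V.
Formula: \dot{m} = \rho A V
Substituting knowns: 170.1 = 1000·0.09·V
Solving for V: V = 170.1/(1000·0.09) = 1.89 m/s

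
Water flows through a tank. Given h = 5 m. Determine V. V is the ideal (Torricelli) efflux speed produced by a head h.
Formula: V = \sqrt{2 g h}
V = √(2·9.81·5) = 9.905 m/s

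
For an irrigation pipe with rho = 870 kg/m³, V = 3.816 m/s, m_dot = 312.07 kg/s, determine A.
Formula: \dot{m} = \rho A V
Substituting knowns: 312.07 = 870·A·3.816
Solving for A: A = 312.07/(870·3.816) = 0.094 m²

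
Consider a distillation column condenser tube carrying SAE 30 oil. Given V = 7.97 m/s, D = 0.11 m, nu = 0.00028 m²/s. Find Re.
Formula: Re = \frac{V D}{\nu}
Re = 7.97·0.11/0.00028 = 3131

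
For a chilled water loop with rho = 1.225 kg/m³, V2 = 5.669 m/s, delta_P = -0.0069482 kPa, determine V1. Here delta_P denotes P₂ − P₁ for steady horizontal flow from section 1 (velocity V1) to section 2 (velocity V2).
Formula: \Delta P = \frac{1}{2} \rho (V_1^2 - V_2^2)
Substituting knowns: -0.0069482 = 0.5·1.225·(V1² − 5.669²)/1000
Solving for V1: V1 = √(5.669² + 2·(-0.0069482·1000)/1.225) = 4.56 m/s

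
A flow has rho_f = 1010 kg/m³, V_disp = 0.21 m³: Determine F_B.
Formula: F_B = \rho_f g V_{disp}
F_B = 1010·9.81·0.21 = 2081 N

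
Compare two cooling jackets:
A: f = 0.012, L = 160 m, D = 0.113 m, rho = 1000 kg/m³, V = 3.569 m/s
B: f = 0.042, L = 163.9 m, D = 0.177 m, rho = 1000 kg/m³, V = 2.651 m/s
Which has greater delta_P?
delta_P(A) = 108.2 kPa, delta_P(B) = 136.7 kPa. Answer: B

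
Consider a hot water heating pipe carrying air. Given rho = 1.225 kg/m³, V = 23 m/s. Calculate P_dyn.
Formula: P_{dyn} = \frac{1}{2} \rho V^2
P_dyn = 0.5·1.225·23²/1000 = 0.324 kPa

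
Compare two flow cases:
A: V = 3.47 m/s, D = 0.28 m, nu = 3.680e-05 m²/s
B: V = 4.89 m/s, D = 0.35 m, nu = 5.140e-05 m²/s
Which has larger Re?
Re(A) = 26402, Re(B) = 33298. Answer: B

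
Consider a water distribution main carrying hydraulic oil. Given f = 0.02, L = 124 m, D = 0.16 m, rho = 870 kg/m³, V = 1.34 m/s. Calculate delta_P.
Formula: \Delta P = f \frac{L}{D} \frac{\rho V^2}{2}
delta_P = 0.02·(124/0.16)·0.5·870·1.34²/1000 = 12.11 kPa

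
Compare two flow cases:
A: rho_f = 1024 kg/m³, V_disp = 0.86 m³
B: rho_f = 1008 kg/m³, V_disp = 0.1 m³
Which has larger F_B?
F_B(A) = 8639 N, F_B(B) = 988.8 N. Answer: A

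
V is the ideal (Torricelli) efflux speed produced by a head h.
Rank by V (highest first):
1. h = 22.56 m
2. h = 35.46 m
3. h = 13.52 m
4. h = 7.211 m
Case 1: V = 21.04 m/s
Case 2: V = 26.38 m/s
Case 3: V = 16.29 m/s
Case 4: V = 11.89 m/s
Ranking (highest first): 2, 1, 3, 4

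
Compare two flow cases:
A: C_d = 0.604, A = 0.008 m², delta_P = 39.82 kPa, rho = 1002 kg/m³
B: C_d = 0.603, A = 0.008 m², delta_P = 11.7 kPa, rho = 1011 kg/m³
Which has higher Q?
Q(A) = 43.08 L/s, Q(B) = 23.21 L/s. Answer: A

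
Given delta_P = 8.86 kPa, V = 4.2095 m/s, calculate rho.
Formula: V = \sqrt{\frac{2 \Delta P}{\rho}}
Substituting knowns: 4.2095 = √(2·(8.86·1000)/rho)
Solving for rho: rho = 2·(8.86·1000)/4.2095² = 1000 kg/m³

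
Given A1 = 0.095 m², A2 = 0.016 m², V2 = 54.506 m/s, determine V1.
Formula: V_2 = \frac{A_1 V_1}{A_2}
Substituting knowns: 54.506 = 0.095·V1/0.016
Solving for V1: V1 = 54.506·0.016/0.095 = 9.18 m/s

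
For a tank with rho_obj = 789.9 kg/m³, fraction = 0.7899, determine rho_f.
Formula: f_{sub} = \frac{\rho_{obj}}{\rho_f}
Substituting knowns: 0.7899 = 789.9/rho_f
Solving for rho_f: rho_f = 789.9/0.7899 = 1000 kg/m³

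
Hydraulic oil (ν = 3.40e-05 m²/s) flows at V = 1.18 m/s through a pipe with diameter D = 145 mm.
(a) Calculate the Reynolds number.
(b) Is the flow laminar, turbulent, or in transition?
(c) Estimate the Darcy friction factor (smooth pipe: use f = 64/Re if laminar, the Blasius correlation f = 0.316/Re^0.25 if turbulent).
(a) Re = V·D/ν = 1.18·0.145/3.40e-05 = 5032.4
(b) Flow regime: turbulent (Re > 4000)
(c) Friction factor: f = 0.316/Re^0.25 = 0.316/5032.4^0.25 = 0.03752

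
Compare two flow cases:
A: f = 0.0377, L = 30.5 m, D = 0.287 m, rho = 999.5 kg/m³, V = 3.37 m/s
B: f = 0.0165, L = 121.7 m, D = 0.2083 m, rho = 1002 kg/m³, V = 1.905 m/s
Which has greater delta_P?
delta_P(A) = 22.74 kPa, delta_P(B) = 17.53 kPa. Answer: A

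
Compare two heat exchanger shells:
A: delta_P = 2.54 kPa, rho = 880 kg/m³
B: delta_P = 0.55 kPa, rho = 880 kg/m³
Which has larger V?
V(A) = 2.403 m/s, V(B) = 1.118 m/s. Answer: A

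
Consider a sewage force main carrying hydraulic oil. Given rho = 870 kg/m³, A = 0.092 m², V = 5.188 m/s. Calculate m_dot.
Formula: \dot{m} = \rho A V
m_dot = 870·0.092·5.188 = 415.2 kg/s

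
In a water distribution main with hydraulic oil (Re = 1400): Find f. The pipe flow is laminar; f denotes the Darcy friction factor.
Formula: f = \frac{64}{Re}
f = 64/1400 = 0.04571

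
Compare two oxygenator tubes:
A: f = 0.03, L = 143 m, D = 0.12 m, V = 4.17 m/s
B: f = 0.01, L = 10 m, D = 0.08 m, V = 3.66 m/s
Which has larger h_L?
h_L(A) = 31.68 m, h_L(B) = 0.8534 m. Answer: A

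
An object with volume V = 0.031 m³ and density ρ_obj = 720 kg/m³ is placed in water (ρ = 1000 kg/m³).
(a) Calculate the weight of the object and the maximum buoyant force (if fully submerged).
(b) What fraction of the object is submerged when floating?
(a) W=rho_obj*g*V=720*9.81*0.031=219.0 N; F_B(max)=rho*g*V=1000*9.81*0.031=304.1 N
(b) Floating fraction=rho_obj/rho=720/1000=0.720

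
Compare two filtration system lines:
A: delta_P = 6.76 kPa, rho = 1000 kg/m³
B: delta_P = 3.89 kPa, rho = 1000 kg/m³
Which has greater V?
V(A) = 3.677 m/s, V(B) = 2.789 m/s. Answer: A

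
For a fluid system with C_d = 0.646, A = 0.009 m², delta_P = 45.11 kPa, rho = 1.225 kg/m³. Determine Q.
Formula: Q = C_d A \sqrt{\frac{2 \Delta P}{\rho}}
Q = 0.646·0.009·√(2·(45.11·1000)/1.225)·1000 = 1578 L/s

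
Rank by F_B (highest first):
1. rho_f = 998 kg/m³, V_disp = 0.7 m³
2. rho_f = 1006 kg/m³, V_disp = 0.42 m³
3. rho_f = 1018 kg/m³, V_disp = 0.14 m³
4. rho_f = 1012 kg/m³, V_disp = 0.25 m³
Case 1: F_B = 6853 N
Case 2: F_B = 4145 N
Case 3: F_B = 1398 N
Case 4: F_B = 2482 N
Ranking (highest first): 1, 2, 4, 3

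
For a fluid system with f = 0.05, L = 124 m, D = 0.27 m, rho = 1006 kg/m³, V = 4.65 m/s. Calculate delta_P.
Formula: \Delta P = f \frac{L}{D} \frac{\rho V^2}{2}
delta_P = 0.05·(124/0.27)·0.5·1006·4.65²/1000 = 249.7 kPa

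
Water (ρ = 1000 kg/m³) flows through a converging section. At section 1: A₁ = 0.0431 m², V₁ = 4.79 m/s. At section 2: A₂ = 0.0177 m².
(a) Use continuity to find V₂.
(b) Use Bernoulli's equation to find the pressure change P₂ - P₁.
(a) Continuity: A₁V₁=A₂V₂ -> V₂=A₁V₁/A₂=0.0431*4.79/0.0177=11.66 m/s
(b) Bernoulli: P₂-P₁=0.5*rho*(V₁^2-V₂^2)/1000=0.5*1000*(4.79^2-11.66^2)/1000=-56.51 kPa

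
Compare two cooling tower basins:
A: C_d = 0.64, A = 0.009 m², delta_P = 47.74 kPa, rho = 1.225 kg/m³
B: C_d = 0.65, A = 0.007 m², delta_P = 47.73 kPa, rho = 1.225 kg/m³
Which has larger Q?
Q(A) = 1608 L/s, Q(B) = 1270 L/s. Answer: A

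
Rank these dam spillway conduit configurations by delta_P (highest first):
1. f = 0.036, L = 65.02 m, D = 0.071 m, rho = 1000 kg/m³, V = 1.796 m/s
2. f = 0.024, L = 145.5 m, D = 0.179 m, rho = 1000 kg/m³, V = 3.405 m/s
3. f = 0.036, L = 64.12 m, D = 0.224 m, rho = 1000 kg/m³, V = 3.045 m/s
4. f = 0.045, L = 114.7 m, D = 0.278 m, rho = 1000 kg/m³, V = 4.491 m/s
Case 1: delta_P = 53.17 kPa
Case 2: delta_P = 113.1 kPa
Case 3: delta_P = 47.77 kPa
Case 4: delta_P = 187.2 kPa
Ranking (highest first): 4, 2, 1, 3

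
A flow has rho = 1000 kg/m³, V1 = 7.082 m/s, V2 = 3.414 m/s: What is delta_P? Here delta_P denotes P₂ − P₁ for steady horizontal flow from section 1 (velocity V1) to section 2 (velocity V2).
Formula: \Delta P = \frac{1}{2} \rho (V_1^2 - V_2^2)
delta_P = 0.5·1000·(7.082² − 3.414²)/1000 = 19.25 kPa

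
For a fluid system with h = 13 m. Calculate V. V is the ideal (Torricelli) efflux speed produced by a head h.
Formula: V = \sqrt{2 g h}
V = √(2·9.81·13) = 15.97 m/s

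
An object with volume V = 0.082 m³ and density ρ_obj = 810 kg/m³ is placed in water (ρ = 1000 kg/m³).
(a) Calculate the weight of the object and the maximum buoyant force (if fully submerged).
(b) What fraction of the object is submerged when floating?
(a) W=rho_obj*g*V=810*9.81*0.082=651.6 N; F_B(max)=rho*g*V=1000*9.81*0.082=804.4 N
(b) Floating fraction=rho_obj/rho=810/1000=0.810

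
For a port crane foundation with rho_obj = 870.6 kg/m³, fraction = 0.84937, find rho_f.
Formula: f_{sub} = \frac{\rho_{obj}}{\rho_f}
Substituting knowns: 0.84937 = 870.6/rho_f
Solving for rho_f: rho_f = 870.6/0.84937 = 1025 kg/m³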